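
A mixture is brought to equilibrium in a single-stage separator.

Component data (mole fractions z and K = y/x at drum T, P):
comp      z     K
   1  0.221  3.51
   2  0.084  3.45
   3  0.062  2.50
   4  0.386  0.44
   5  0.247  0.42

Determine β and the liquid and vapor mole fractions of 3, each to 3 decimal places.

Let β = V/F and solve Σ zᵢ(Kᵢ−1)/(1+β(Kᵢ−1)) = 0.
g(0) = ΣzᵢKᵢ − 1 = 0.494 and g(1) = 1 − Σzᵢ/Kᵢ = -0.577, so a root lies in (0, 1).
Newton–Raphson from β = 0.5:
  β = 0.500: g = -0.1104, g' = -0.820 → β = 0.365
  β = 0.365: g = 0.0045, g' = -0.903 → β = 0.370
Converged at β = 0.370.
Compositions from xᵢ = zᵢ/(1+β(Kᵢ−1)), yᵢ = Kᵢxᵢ:
  1: x = 0.115, y = 0.402
  2: x = 0.044, y = 0.152
  3: x = 0.040, y = 0.100
  4: x = 0.487, y = 0.214
  5: x = 0.315, y = 0.132

β = 0.370, x_3 = 0.040, y_3 = 0.100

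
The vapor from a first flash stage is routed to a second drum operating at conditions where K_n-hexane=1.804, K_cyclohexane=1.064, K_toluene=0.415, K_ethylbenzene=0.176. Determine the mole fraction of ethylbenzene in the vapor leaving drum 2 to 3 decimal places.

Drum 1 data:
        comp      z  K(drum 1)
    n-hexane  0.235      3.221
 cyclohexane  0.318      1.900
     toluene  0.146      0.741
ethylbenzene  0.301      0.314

y_ethylbenzene (drum 2) = 0.034

Drum 1:
Let ψ₁ = V/F and solve Σ zᵢ(Kᵢ−1)/(1+ψ₁(Kᵢ−1)) = 0.
g(0) = ΣzᵢKᵢ − 1 = 0.564 and g(1) = 1 − Σzᵢ/Kᵢ = -0.396, so a root lies in (0, 1).
Newton–Raphson from ψ₁ = 0.5:
  ψ₁ = 0.500: g = 0.0870, g' = -0.724 → ψ₁ = 0.620
  ψ₁ = 0.620: g = -0.0012, g' = -0.754 → ψ₁ = 0.619
Converged at ψ₁ = 0.619.
Drum-1 compositions:
  n-hexane: x = 0.099, y = 0.319
  cyclohexane: x = 0.204, y = 0.388
  toluene: x = 0.174, y = 0.129
  ethylbenzene: x = 0.523, y = 0.164
Drum-2 feed = drum-1 vapor: z₂ = (0.3189, 0.3881, 0.1288, 0.1642).
Drum 2:
Let ψ₂ = V/F and solve Σ zᵢ(Kᵢ−1)/(1+ψ₂(Kᵢ−1)) = 0.
Check two-phase: ΣzᵢKᵢ = 1.071 > 1 and Σzᵢ/Kᵢ = 1.785 > 1, so g(0) = 0.071 > 0 and g(1) = -0.785 < 0.
Newton–Raphson from ψ₂ = 0.5:
  ψ₂ = 0.500: g = -0.1297, g' = -0.517 → ψ₂ = 0.249
  ψ₂ = 0.249: g = -0.0204, g' = -0.382 → ψ₂ = 0.196
  ψ₂ = 0.196: g = -0.0003, g' = -0.370 → ψ₂ = 0.195
Converged at ψ₂ = 0.195.
  n-hexane: x = 0.276, y = 0.497
  cyclohexane: x = 0.383, y = 0.408
  toluene: x = 0.145, y = 0.060
  ethylbenzene: x = 0.196, y = 0.034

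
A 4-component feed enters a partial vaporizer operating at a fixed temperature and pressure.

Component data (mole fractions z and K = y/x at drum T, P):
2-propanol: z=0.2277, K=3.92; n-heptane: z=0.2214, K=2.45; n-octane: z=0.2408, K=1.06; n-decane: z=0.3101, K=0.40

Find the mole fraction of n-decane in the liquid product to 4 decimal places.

Let ψ = V/F and solve Σ zᵢ(Kᵢ−1)/(1+ψ(Kᵢ−1)) = 0.
Feasibility: ΣzᵢKᵢ = 1.8143, Σzᵢ/Kᵢ = 1.1509 — both > 1, two phases present.
Newton–Raphson from ψ = 0.63:
  ψ = 0.6300: g = 0.11671, g' = -0.6573 → ψ = 0.8076
  ψ = 0.8076: g = -0.00131, g' = -0.6919 → ψ = 0.8057
Converged at ψ = 0.8057.
Compositions from xᵢ = zᵢ/(1+ψ(Kᵢ−1)), yᵢ = Kᵢxᵢ:
  2-propanol: x = 0.0679, y = 0.2662
  n-heptane: x = 0.1021, y = 0.2502
  n-octane: x = 0.2297, y = 0.2435
  n-decane: x = 0.6003, y = 0.2401

x_n-decane = 0.6003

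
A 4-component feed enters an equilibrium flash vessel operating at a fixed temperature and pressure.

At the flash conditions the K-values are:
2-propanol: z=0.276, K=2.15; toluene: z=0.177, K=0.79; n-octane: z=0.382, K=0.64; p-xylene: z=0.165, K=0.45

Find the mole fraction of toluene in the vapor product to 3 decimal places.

Let ψ = V/F and solve Σ zᵢ(Kᵢ−1)/(1+ψ(Kᵢ−1)) = 0.
g(0) = ΣzᵢKᵢ − 1 = 0.052 and g(1) = 1 − Σzᵢ/Kᵢ = -0.316, so a root lies in (0, 1).
Newton iteration, ψ⁰ = 0.5:
  ψ = 0.500: g = -0.1329, g' = -0.325 → ψ = 0.092
  ψ = 0.092: g = 0.0114, g' = -0.415 → ψ = 0.119
  ψ = 0.119: g = 0.0002, g' = -0.402 → ψ = 0.120
Converged at ψ = 0.120.
Compositions from xᵢ = zᵢ/(1+ψ(Kᵢ−1)), yᵢ = Kᵢxᵢ:
  2-propanol: x = 0.243, y = 0.522
  toluene: x = 0.182, y = 0.143
  n-octane: x = 0.399, y = 0.255
  p-xylene: x = 0.177, y = 0.079

y_toluene = 0.143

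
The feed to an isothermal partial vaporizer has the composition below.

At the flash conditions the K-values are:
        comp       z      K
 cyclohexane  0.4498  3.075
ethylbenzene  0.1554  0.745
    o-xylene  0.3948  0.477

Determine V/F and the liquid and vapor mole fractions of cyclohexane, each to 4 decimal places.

V/F = 0.7109, x_cyclohexane = 0.1817, y_cyclohexane = 0.5588

Rachford–Rice: g(V/F) = Σ zᵢ(Kᵢ−1)/(1+V/F(Kᵢ−1)) = 0.
Check two-phase: ΣzᵢKᵢ = 1.6872 > 1 and Σzᵢ/Kᵢ = 1.1825 > 1, so g(0) = 0.6872 > 0 and g(1) = -0.1825 < 0.
Newton iteration, V/F⁰ = 0.5:
  V/F = 0.5000: g = 0.13307, g' = -0.6778 → V/F = 0.6963
  V/F = 0.6963: g = 0.00882, g' = -0.6061 → V/F = 0.7109
Converged at V/F = 0.7109.
Compositions from xᵢ = zᵢ/(1+V/F(Kᵢ−1)), yᵢ = Kᵢxᵢ:
  cyclohexane: x = 0.1817, y = 0.5588
  ethylbenzene: x = 0.1898, y = 0.1414
  o-xylene: x = 0.6285, y = 0.2998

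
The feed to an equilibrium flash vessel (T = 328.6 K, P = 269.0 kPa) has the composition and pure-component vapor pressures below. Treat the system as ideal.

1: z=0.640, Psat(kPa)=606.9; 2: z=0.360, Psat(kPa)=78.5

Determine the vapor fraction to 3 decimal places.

ψ = 0.617

Raoult's law: Kᵢ = Pᵢˢᵃᵗ/P = Pᵢˢᵃᵗ/269.0.
  K_1 = 606.9/269.0 = 2.25613, K_2 = 78.5/269.0 = 0.29182
Rachford–Rice: g(ψ) = Σ zᵢ(Kᵢ−1)/(1+ψ(Kᵢ−1)) = 0.
Check two-phase: ΣzᵢKᵢ = 1.549 > 1 and Σzᵢ/Kᵢ = 1.517 > 1, so g(0) = 0.549 > 0 and g(1) = -0.517 < 0.
Binary case is linear: z₁(K₁−1)(1+ψ(K₂−1)) + z₂(K₂−1)(1+ψ(K₁−1)) = 0
⇒ ψ = [z₁(K₁−1)+z₂(K₂−1)] / [−(K₁−1)(K₂−1)] = 0.5490/0.8896 = 0.617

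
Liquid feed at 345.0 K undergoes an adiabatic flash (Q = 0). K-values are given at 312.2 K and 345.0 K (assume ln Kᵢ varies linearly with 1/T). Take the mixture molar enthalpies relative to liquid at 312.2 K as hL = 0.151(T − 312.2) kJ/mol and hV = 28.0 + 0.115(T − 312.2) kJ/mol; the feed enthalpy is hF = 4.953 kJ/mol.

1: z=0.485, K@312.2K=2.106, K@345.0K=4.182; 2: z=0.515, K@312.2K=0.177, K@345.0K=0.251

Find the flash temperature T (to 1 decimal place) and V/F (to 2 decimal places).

Adiabatic flash: solve Rachford–Rice at each trial T, then check hF = ψ·hV(T) + (1−ψ)·hL(T).
  T = 312.2 K: K = (2.106, 0.177), RR gives ψ = 0.124, H_out = 3.463 kJ/mol
  T = 345.0 K: K = (4.182, 0.251), RR gives ψ = 0.486, H_out = 17.978 kJ/mol
  T = 328.6 K: K = (3.019, 0.213), RR gives ψ = 0.361, H_out = 12.368 kJ/mol
  T = 320.4 K: K = (2.533, 0.194), RR gives ψ = 0.266, H_out = 8.612 kJ/mol
  T = 316.3 K: K = (2.312, 0.186), RR gives ψ = 0.203, H_out = 6.278 kJ/mol
  T = 314.2 K: K = (2.205, 0.181), RR gives ψ = 0.165, H_out = 4.908 kJ/mol
Linear interpolation between T = 314.2 (H_out = 4.908) and T = 316.3 (H_out = 6.278) on hF = 4.953 gives T ≈ 314.3 K, at which ψ = 0.17.

T = 314.3 K, V/F = 0.17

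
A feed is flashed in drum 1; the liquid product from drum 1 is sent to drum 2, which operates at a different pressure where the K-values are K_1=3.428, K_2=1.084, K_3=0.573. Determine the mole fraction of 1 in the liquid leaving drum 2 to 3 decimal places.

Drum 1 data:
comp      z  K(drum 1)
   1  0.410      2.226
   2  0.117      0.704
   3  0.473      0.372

Drum 1:
Material balance + equilibrium reduce to Σ zᵢ(Kᵢ−1)/(1+ψ₁(Kᵢ−1)) = 0.
Feasibility: ΣzᵢKᵢ = 1.171, Σzᵢ/Kᵢ = 1.622 — both > 1, two phases present.
Newton–Raphson from ψ₁ = 0.5:
  ψ₁ = 0.500: g = -0.1620, g' = -0.647 → ψ₁ = 0.250
  ψ₁ = 0.250: g = -0.0048, g' = -0.636 → ψ₁ = 0.242
Converged at ψ₁ = 0.242.
Drum-1 compositions:
  1: x = 0.316, y = 0.704
  2: x = 0.126, y = 0.089
  3: x = 0.558, y = 0.208
Drum-2 feed = drum-1 liquid: z₂ = (0.3162, 0.1260, 0.5578).
Drum 2:
Iterate (Newton) starting at ψ₂ = 0.5:
  ψ₂ = 0.500: g = 0.0540, g' = -0.545 → ψ₂ = 0.599
  ψ₂ = 0.599: g = 0.0028, g' = -0.494 → ψ₂ = 0.605
Converged at ψ₂ = 0.605.
  1: x = 0.128, y = 0.439
  2: x = 0.120, y = 0.130
  3: x = 0.752, y = 0.431

x_1 (drum 2) = 0.128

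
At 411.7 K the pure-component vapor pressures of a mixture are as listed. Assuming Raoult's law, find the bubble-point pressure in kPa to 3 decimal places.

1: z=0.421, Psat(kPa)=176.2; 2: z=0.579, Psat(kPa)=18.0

Pbub = 84.602 kPa

At the bubble point ψ → 0, so ΣzᵢKᵢ = 1 with Kᵢ = Pᵢˢᵃᵗ/P ⇒ P = ΣzᵢPᵢˢᵃᵗ.
P = 0.421·176.2 + 0.579·18.0 = 84.602 kPa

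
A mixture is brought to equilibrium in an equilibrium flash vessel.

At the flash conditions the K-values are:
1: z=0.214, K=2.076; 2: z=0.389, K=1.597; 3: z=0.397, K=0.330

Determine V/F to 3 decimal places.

Rachford–Rice: g(V/F) = Σ zᵢ(Kᵢ−1)/(1+V/F(Kᵢ−1)) = 0.
Feasibility: ΣzᵢKᵢ = 1.197, Σzᵢ/Kᵢ = 1.550 — both > 1, two phases present.
Newton–Raphson from V/F = 0.56:
  V/F = 0.560: g = -0.1080, g' = -0.631 → V/F = 0.389
  V/F = 0.389: g = -0.0089, g' = -0.540 → V/F = 0.372
Converged at V/F = 0.372.

V/F = 0.372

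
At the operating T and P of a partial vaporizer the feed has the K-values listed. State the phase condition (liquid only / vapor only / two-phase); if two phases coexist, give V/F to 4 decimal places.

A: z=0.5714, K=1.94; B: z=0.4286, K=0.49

two-phase, V/F = 0.6644

ΣzᵢKᵢ = 1.3185; Σzᵢ/Kᵢ = 1.1692.
Both exceed 1, so a two-phase solution exists.
Material balance + equilibrium reduce to Σ zᵢ(Kᵢ−1)/(1+ψ(Kᵢ−1)) = 0.
Iterate (Newton) starting at ψ = 0.43:
  ψ = 0.4300: g = 0.10252, g' = -0.4390 → ψ = 0.6635
  ψ = 0.6635: g = 0.00039, g' = -0.4462 → ψ = 0.6644
Converged at ψ = 0.6644.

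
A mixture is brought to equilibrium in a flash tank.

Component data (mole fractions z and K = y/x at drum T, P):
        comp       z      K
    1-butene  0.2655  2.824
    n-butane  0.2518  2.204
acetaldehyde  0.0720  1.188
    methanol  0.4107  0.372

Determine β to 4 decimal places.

β = 0.6074

Let β = V/F and solve Σ zᵢ(Kᵢ−1)/(1+β(Kᵢ−1)) = 0.
g(0) = ΣzᵢKᵢ − 1 = 0.5431 and g(1) = 1 − Σzᵢ/Kᵢ = -0.3729, so a root lies in (0, 1).
Newton–Raphson from β = 0.5:
  β = 0.5000: g = 0.07892, g' = -0.7302 → β = 0.6081
  β = 0.6081: g = -0.00048, g' = -0.7462 → β = 0.6074
Converged at β = 0.6074.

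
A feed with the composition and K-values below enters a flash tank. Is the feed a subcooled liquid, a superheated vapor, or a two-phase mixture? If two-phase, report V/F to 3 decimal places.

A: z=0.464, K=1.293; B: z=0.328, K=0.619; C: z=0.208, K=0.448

ΣzᵢKᵢ = 0.896; Σzᵢ/Kᵢ = 1.353.
Since ΣzᵢKᵢ < 1 the mixture is below its bubble point — single liquid phase.

subcooled liquid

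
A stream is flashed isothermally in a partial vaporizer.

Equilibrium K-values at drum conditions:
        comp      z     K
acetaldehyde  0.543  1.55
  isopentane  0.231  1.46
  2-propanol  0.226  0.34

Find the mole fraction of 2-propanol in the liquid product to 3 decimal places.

Iterate (Newton) starting at ψ = 0.38:
  ψ = 0.380: g = 0.1384, g' = -0.323 → ψ = 0.808
  ψ = 0.808: g = -0.0355, g' = -0.557 → ψ = 0.745
  ψ = 0.745: g = -0.0022, g' = -0.490 → ψ = 0.740
Converged at ψ = 0.740.
Compositions from xᵢ = zᵢ/(1+ψ(Kᵢ−1)), yᵢ = Kᵢxᵢ:
  acetaldehyde: x = 0.386, y = 0.598
  isopentane: x = 0.172, y = 0.252
  2-propanol: x = 0.442, y = 0.150

x_2-propanol = 0.442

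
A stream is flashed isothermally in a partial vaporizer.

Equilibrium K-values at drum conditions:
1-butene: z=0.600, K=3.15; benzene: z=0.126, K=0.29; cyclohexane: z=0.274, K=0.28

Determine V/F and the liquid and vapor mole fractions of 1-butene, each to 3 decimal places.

Newton–Raphson from V/F = 0.3:
  V/F = 0.300: g = 0.4189, g' = -1.359 → V/F = 0.608
  V/F = 0.608: g = 0.0504, g' = -1.167 → V/F = 0.652
  V/F = 0.652: g = -0.0008, g' = -1.205 → V/F = 0.651
Converged at V/F = 0.651.
Compositions from xᵢ = zᵢ/(1+V/F(Kᵢ−1)), yᵢ = Kᵢxᵢ:
  1-butene: x = 0.250, y = 0.788
  benzene: x = 0.234, y = 0.068
  cyclohexane: x = 0.516, y = 0.144

V/F = 0.651, x_1-butene = 0.250, y_1-butene = 0.788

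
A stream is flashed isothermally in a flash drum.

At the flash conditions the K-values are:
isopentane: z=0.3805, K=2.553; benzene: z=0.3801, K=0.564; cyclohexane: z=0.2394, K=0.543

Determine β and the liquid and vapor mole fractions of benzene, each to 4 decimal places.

β = 0.4577, x_benzene = 0.4749, y_benzene = 0.2678

Let β = V/F and solve Σ zᵢ(Kᵢ−1)/(1+β(Kᵢ−1)) = 0.
g(0) = ΣzᵢKᵢ − 1 = 0.3158 and g(1) = 1 − Σzᵢ/Kᵢ = -0.2639, so a root lies in (0, 1).
Newton–Raphson from β = 0.53:
  β = 0.5300: g = -0.03577, g' = -0.4854 → β = 0.4563
  β = 0.4563: g = 0.00073, g' = -0.5068 → β = 0.4577
Converged at β = 0.4577.
Compositions from xᵢ = zᵢ/(1+β(Kᵢ−1)), yᵢ = Kᵢxᵢ:
  isopentane: x = 0.2224, y = 0.5678
  benzene: x = 0.4749, y = 0.2678
  cyclohexane: x = 0.3027, y = 0.1644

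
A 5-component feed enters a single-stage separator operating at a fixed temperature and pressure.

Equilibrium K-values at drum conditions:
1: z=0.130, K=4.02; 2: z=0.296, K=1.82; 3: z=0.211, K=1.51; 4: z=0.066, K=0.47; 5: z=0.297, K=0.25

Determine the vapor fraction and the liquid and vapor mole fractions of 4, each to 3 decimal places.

ψ = 0.513, x_4 = 0.091, y_4 = 0.043

Let ψ = V/F and solve Σ zᵢ(Kᵢ−1)/(1+ψ(Kᵢ−1)) = 0.
g(0) = ΣzᵢKᵢ − 1 = 0.485 and g(1) = 1 − Σzᵢ/Kᵢ = -0.663, so a root lies in (0, 1).
Newton iteration, ψ⁰ = 0.64:
  ψ = 0.640: g = -0.1071, g' = -0.915 → ψ = 0.523
  ψ = 0.523: g = -0.0078, g' = -0.798 → ψ = 0.513
Converged at ψ = 0.513.
Compositions from xᵢ = zᵢ/(1+ψ(Kᵢ−1)), yᵢ = Kᵢxᵢ:
  1: x = 0.051, y = 0.205
  2: x = 0.208, y = 0.379
  3: x = 0.167, y = 0.253
  4: x = 0.091, y = 0.043
  5: x = 0.483, y = 0.121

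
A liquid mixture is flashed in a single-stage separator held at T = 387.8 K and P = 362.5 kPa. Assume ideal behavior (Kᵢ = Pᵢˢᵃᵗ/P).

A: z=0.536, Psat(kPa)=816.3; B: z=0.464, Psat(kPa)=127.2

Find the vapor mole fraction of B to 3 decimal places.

Raoult's law: Kᵢ = Pᵢˢᵃᵗ/P = Pᵢˢᵃᵗ/362.5.
  K_A = 816.3/362.5 = 2.25186, K_B = 127.2/362.5 = 0.35090
Rachford–Rice: g(ψ) = Σ zᵢ(Kᵢ−1)/(1+ψ(Kᵢ−1)) = 0.
Feasibility: ΣzᵢKᵢ = 1.370, Σzᵢ/Kᵢ = 1.560 — both > 1, two phases present.
Newton–Raphson from ψ = 0.5:
  ψ = 0.500: g = -0.0332, g' = -0.746 → ψ = 0.455
Converged at ψ = 0.455.
Compositions from xᵢ = zᵢ/(1+ψ(Kᵢ−1)), yᵢ = Kᵢxᵢ:
  A: x = 0.341, y = 0.769
  B: x = 0.659, y = 0.231

y_B = 0.231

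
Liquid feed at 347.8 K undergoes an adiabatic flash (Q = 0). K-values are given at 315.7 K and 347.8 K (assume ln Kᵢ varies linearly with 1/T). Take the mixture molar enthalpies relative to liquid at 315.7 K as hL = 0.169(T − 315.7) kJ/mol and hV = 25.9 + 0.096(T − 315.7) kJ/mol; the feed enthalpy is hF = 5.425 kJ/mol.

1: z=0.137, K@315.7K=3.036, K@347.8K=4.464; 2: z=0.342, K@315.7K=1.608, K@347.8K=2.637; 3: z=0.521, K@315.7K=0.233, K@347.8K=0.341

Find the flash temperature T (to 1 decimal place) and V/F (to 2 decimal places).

Adiabatic flash: solve Rachford–Rice at each trial T, then check hF = ψ·hV(T) + (1−ψ)·hL(T).
  T = 315.7 K: K = (3.036, 1.608, 0.233), RR gives ψ = 0.094, H_out = 2.439 kJ/mol
  T = 347.8 K: K = (4.464, 2.637, 0.341), RR gives ψ = 0.470, H_out = 16.487 kJ/mol
  T = 331.8 K: K = (3.718, 2.086, 0.285), RR gives ψ = 0.311, H_out = 10.411 kJ/mol
  T = 323.8 K: K = (3.370, 1.839, 0.258), RR gives ψ = 0.213, H_out = 6.767 kJ/mol
  T = 319.8 K: K = (3.203, 1.722, 0.246), RR gives ψ = 0.157, H_out = 4.722 kJ/mol
  T = 321.8 K: K = (3.286, 1.780, 0.252), RR gives ψ = 0.186, H_out = 5.765 kJ/mol
Linear interpolation between T = 319.8 (H_out = 4.722) and T = 321.8 (H_out = 5.765) on hF = 5.425 gives T ≈ 321.1 K, at which ψ = 0.18.

T = 321.1 K, V/F = 0.18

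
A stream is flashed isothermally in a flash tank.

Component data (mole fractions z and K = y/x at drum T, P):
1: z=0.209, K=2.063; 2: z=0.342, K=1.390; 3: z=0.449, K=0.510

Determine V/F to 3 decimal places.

V/F = 0.393

Rachford–Rice: g(V/F) = Σ zᵢ(Kᵢ−1)/(1+V/F(Kᵢ−1)) = 0.
Check two-phase: ΣzᵢKᵢ = 1.136 > 1 and Σzᵢ/Kᵢ = 1.228 > 1, so g(0) = 0.136 > 0 and g(1) = -0.228 < 0.
Iterate (Newton) starting at V/F = 0.5:
  V/F = 0.500: g = -0.0347, g' = -0.326 → V/F = 0.394
  V/F = 0.394: g = -0.0003, g' = -0.322 → V/F = 0.393
Converged at V/F = 0.393.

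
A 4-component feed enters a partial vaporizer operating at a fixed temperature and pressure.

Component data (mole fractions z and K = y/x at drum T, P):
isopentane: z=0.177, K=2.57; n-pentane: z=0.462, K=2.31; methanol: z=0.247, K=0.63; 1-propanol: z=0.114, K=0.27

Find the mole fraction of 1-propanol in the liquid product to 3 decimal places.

Let ψ = V/F and solve Σ zᵢ(Kᵢ−1)/(1+ψ(Kᵢ−1)) = 0.
Feasibility: ΣzᵢKᵢ = 1.708, Σzᵢ/Kᵢ = 1.083 — both > 1, two phases present.
Newton iteration, ψ⁰ = 0.43:
  ψ = 0.430: g = 0.3231, g' = -0.657 → ψ = 0.922
  ψ = 0.922: g = -0.0055, g' = -0.881 → ψ = 0.916
Converged at ψ = 0.916.
Compositions from xᵢ = zᵢ/(1+ψ(Kᵢ−1)), yᵢ = Kᵢxᵢ:
  isopentane: x = 0.073, y = 0.187
  n-pentane: x = 0.210, y = 0.485
  methanol: x = 0.374, y = 0.235
  1-propanol: x = 0.344, y = 0.093

x_1-propanol = 0.344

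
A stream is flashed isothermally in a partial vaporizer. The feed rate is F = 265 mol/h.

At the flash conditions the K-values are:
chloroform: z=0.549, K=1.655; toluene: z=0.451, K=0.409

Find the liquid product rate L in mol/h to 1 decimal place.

Newton iteration, ψ⁰ = 0.5:
  ψ = 0.500: g = -0.1075, g' = -0.451 → ψ = 0.262
  ψ = 0.262: g = -0.0084, g' = -0.392 → ψ = 0.240
Converged at ψ = 0.240.
Then V = ψ·F = 0.2404·265 = 63.7 mol/h and L = F − V = 201.3 mol/h.

L = 201.3 mol/h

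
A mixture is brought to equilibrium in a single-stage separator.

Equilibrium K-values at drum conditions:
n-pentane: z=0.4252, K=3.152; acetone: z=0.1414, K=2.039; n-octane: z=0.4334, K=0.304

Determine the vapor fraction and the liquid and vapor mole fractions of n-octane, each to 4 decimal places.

Material balance + equilibrium reduce to Σ zᵢ(Kᵢ−1)/(1+ψ(Kᵢ−1)) = 0.
Check two-phase: ΣzᵢKᵢ = 1.7603 > 1 and Σzᵢ/Kᵢ = 1.6299 > 1, so g(0) = 0.7603 > 0 and g(1) = -0.6299 < 0.
Iterate (Newton) starting at ψ = 0.5:
  ψ = 0.5000: g = 0.07480, g' = -1.0169 → ψ = 0.5736
  ψ = 0.5736: g = -0.00048, g' = -1.0360 → ψ = 0.5731
Converged at ψ = 0.5731.
Compositions from xᵢ = zᵢ/(1+ψ(Kᵢ−1)), yᵢ = Kᵢxᵢ:
  n-pentane: x = 0.1904, y = 0.6001
  acetone: x = 0.0886, y = 0.1807
  n-octane: x = 0.7210, y = 0.2192

ψ = 0.5731, x_n-octane = 0.7210, y_n-octane = 0.2192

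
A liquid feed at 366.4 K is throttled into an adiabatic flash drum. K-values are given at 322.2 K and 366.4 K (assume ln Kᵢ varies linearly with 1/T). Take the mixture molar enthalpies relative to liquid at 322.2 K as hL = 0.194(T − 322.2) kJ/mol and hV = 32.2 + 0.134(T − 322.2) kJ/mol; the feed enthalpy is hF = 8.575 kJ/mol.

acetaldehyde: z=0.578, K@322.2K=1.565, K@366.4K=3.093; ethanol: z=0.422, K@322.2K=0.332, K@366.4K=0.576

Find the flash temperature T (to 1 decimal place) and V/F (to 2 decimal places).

Adiabatic flash: solve Rachford–Rice at each trial T, then check hF = ψ·hV(T) + (1−ψ)·hL(T).
  T = 322.2 K: K = (1.565, 0.332), RR gives ψ = 0.118, H_out = 3.811 kJ/mol
  T = 366.4 K: K = (3.093, 0.576), RR gives ψ = 1.000, H_out = 38.123 kJ/mol
  T = 344.3 K: K = (2.249, 0.445), RR gives ψ = 0.704, H_out = 26.013 kJ/mol
  T = 333.2 K: K = (1.886, 0.386), RR gives ψ = 0.465, H_out = 16.799 kJ/mol
  T = 327.7 K: K = (1.721, 0.358), RR gives ψ = 0.315, H_out = 11.116 kJ/mol
  T = 324.9 K: K = (1.640, 0.345), RR gives ψ = 0.223, H_out = 7.670 kJ/mol
  T = 326.3 K: K = (1.680, 0.352), RR gives ψ = 0.271, H_out = 9.453 kJ/mol
Linear interpolation between T = 324.9 (H_out = 7.670) and T = 326.3 (H_out = 9.453) on hF = 8.575 gives T ≈ 325.6 K, at which ψ = 0.25.

T = 325.6 K, V/F = 0.25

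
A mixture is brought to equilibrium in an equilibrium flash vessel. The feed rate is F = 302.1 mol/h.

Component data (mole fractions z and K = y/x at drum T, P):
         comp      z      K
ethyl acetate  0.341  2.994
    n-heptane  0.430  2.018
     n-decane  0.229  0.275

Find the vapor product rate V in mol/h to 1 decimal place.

Material balance + equilibrium reduce to Σ zᵢ(Kᵢ−1)/(1+ψ(Kᵢ−1)) = 0.
g(0) = ΣzᵢKᵢ − 1 = 0.952 and g(1) = 1 − Σzᵢ/Kᵢ = -0.160, so a root lies in (0, 1).
Newton–Raphson from ψ = 0.5:
  ψ = 0.500: g = 0.3701, g' = -0.832 → ψ = 0.945
  ψ = 0.945: g = -0.0684, g' = -1.493 → ψ = 0.899
  ψ = 0.899: g = -0.0049, g' = -1.289 → ψ = 0.895
Converged at ψ = 0.895.
Then V = ψ·F = 0.8953·302.1 = 270.5 mol/h and L = F − V = 31.6 mol/h.

V = 270.5 mol/h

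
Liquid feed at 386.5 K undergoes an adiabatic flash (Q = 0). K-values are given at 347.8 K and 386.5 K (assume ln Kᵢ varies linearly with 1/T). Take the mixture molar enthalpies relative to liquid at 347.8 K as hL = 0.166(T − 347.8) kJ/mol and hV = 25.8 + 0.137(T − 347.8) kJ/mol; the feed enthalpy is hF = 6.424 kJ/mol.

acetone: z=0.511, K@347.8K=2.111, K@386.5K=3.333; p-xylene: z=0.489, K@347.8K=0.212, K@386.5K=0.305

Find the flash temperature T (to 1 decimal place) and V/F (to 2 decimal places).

Adiabatic flash: solve Rachford–Rice at each trial T, then check hF = ψ·hV(T) + (1−ψ)·hL(T).
  T = 347.8 K: K = (2.111, 0.212), RR gives ψ = 0.208, H_out = 5.375 kJ/mol
  T = 386.5 K: K = (3.333, 0.305), RR gives ψ = 0.526, H_out = 19.396 kJ/mol
  T = 367.1 K: K = (2.683, 0.257), RR gives ψ = 0.397, H_out = 13.221 kJ/mol
  T = 357.5 K: K = (2.389, 0.234), RR gives ψ = 0.315, H_out = 9.650 kJ/mol
  T = 352.6 K: K = (2.246, 0.223), RR gives ψ = 0.265, H_out = 7.598 kJ/mol
  T = 350.2 K: K = (2.178, 0.217), RR gives ψ = 0.238, H_out = 6.517 kJ/mol
Linear interpolation between T = 347.8 (H_out = 5.375) and T = 350.2 (H_out = 6.517) on hF = 6.424 gives T ≈ 350.0 K, at which ψ = 0.24.

T = 350.0 K, V/F = 0.24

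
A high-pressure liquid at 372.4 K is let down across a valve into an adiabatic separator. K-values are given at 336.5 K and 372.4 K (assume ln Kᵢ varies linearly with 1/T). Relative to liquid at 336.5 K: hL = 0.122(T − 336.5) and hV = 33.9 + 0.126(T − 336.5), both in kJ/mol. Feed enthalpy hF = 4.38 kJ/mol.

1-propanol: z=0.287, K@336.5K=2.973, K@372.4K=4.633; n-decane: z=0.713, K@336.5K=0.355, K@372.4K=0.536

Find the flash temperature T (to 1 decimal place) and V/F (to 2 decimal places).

Adiabatic flash: solve Rachford–Rice at each trial T, then check hF = ψ·hV(T) + (1−ψ)·hL(T).
  T = 336.5 K: K = (2.973, 0.355), RR gives ψ = 0.084, H_out = 2.833 kJ/mol
  T = 372.4 K: K = (4.633, 0.536), RR gives ψ = 0.422, H_out = 18.756 kJ/mol
  T = 354.4 K: K = (3.751, 0.441), RR gives ψ = 0.254, H_out = 10.806 kJ/mol
  T = 345.4 K: K = (3.347, 0.396), RR gives ψ = 0.172, H_out = 6.912 kJ/mol
  T = 340.9 K: K = (3.155, 0.375), RR gives ψ = 0.128, H_out = 4.893 kJ/mol
  T = 338.7 K: K = (3.063, 0.365), RR gives ψ = 0.106, H_out = 3.876 kJ/mol
Linear interpolation between T = 338.7 (H_out = 3.876) and T = 340.9 (H_out = 4.893) on hF = 4.38 gives T ≈ 339.8 K, at which ψ = 0.12.

T = 339.8 K, V/F = 0.12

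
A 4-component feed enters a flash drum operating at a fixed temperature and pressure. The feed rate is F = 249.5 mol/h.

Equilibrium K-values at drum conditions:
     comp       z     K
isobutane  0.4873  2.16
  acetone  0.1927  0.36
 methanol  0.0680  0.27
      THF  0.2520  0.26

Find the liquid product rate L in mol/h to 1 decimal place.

L = 186.5 mol/h

Let ψ = V/F and solve Σ zᵢ(Kᵢ−1)/(1+ψ(Kᵢ−1)) = 0.
Feasibility: ΣzᵢKᵢ = 1.2058, Σzᵢ/Kᵢ = 1.9820 — both > 1, two phases present.
Iterate (Newton) starting at ψ = 0.5:
  ψ = 0.5000: g = -0.19777, g' = -0.8709 → ψ = 0.2729
  ψ = 0.2729: g = -0.01574, g' = -0.7673 → ψ = 0.2524
Converged at ψ = 0.2524.
Then V = ψ·F = 0.2524·249.5 = 63.0 mol/h and L = F − V = 186.5 mol/h.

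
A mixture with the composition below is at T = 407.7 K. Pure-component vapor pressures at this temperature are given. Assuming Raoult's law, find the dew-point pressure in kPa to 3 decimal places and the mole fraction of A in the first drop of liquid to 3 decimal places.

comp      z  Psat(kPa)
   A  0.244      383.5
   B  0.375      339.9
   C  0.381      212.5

Pdew = 283.089 kPa, x_A = 0.180

At the dew point ψ → 1, so Σzᵢ/Kᵢ = 1 with Kᵢ = Pᵢˢᵃᵗ/P ⇒ 1/P = Σzᵢ/Pᵢˢᵃᵗ.
1/P = 0.244/383.5 + 0.375/339.9 + 0.381/212.5 = 0.003532 ⇒ P = 283.089 kPa
xᵢ = zᵢP/Pᵢˢᵃᵗ ⇒ x_A = 0.244·283.089/383.5 = 0.180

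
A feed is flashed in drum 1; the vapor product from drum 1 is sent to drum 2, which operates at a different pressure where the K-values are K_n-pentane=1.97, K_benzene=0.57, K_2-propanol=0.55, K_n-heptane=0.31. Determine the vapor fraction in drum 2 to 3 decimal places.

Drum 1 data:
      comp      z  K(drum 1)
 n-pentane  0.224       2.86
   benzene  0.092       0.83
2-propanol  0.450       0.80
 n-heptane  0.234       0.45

Drum 1:
Iterate (Newton) starting at ψ₁ = 0.59:
  ψ₁ = 0.590: g = -0.1113, g' = -0.358 → ψ₁ = 0.279
  ψ₁ = 0.279: g = 0.0106, g' = -0.458 → ψ₁ = 0.302
Converged at ψ₁ = 0.302.
Drum-1 compositions:
  n-pentane: x = 0.143, y = 0.410
  benzene: x = 0.097, y = 0.080
  2-propanol: x = 0.479, y = 0.383
  n-heptane: x = 0.281, y = 0.126
Drum-2 feed = drum-1 vapor: z₂ = (0.4100, 0.0805, 0.3832, 0.1263).
Drum 2:
Iterate (Newton) starting at ψ₂ = 0.5:
  ψ₂ = 0.500: g = -0.1318, g' = -0.468 → ψ₂ = 0.219
  ψ₂ = 0.219: g = -0.0039, g' = -0.460 → ψ₂ = 0.210
Converged at ψ₂ = 0.210.
  n-pentane: x = 0.341, y = 0.671
  benzene: x = 0.088, y = 0.050
  2-propanol: x = 0.423, y = 0.233
  n-heptane: x = 0.148, y = 0.046

V/F (drum 2) = 0.210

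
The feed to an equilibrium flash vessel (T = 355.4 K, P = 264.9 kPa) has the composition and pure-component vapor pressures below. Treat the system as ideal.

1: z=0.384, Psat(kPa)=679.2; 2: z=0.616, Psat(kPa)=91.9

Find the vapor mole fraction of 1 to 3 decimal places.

y_1 = 0.755

Raoult's law: Kᵢ = Pᵢˢᵃᵗ/P = Pᵢˢᵃᵗ/264.9.
  K_1 = 679.2/264.9 = 2.56399, K_2 = 91.9/264.9 = 0.34692
Material balance + equilibrium reduce to Σ zᵢ(Kᵢ−1)/(1+V/F(Kᵢ−1)) = 0.
g(0) = ΣzᵢKᵢ − 1 = 0.198 and g(1) = 1 − Σzᵢ/Kᵢ = -0.925, so a root lies in (0, 1).
Newton–Raphson from V/F = 0.5:
  V/F = 0.500: g = -0.2603, g' = -0.875 → V/F = 0.202
  V/F = 0.202: g = -0.0075, g' = -0.891 → V/F = 0.194
Converged at V/F = 0.194.
Compositions from xᵢ = zᵢ/(1+V/F(Kᵢ−1)), yᵢ = Kᵢxᵢ:
  1: x = 0.295, y = 0.755
  2: x = 0.705, y = 0.245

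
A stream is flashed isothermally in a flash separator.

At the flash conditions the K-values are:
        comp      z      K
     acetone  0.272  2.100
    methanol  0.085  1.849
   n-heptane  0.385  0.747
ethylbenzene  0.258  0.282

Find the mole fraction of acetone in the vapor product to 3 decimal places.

y_acetone = 0.479

Rachford–Rice: g(β) = Σ zᵢ(Kᵢ−1)/(1+β(Kᵢ−1)) = 0.
g(0) = ΣzᵢKᵢ − 1 = 0.089 and g(1) = 1 − Σzᵢ/Kᵢ = -0.606, so a root lies in (0, 1).
Newton iteration, β⁰ = 0.5:
  β = 0.500: g = -0.1568, g' = -0.523 → β = 0.200
  β = 0.200: g = -0.0121, g' = -0.475 → β = 0.175
Converged at β = 0.175.
Compositions from xᵢ = zᵢ/(1+β(Kᵢ−1)), yᵢ = Kᵢxᵢ:
  acetone: x = 0.228, y = 0.479
  methanol: x = 0.074, y = 0.137
  n-heptane: x = 0.403, y = 0.301
  ethylbenzene: x = 0.295, y = 0.083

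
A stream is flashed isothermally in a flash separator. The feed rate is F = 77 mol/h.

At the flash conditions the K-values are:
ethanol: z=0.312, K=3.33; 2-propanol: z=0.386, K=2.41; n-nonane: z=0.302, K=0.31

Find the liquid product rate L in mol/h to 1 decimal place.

L = 12.4 mol/h

Let β = V/F and solve Σ zᵢ(Kᵢ−1)/(1+β(Kᵢ−1)) = 0.
g(0) = ΣzᵢKᵢ − 1 = 1.063 and g(1) = 1 − Σzᵢ/Kᵢ = -0.228, so a root lies in (0, 1).
Iterate (Newton) starting at β = 0.5:
  β = 0.500: g = 0.3369, g' = -0.960 → β = 0.851
  β = 0.851: g = -0.0133, g' = -1.192 → β = 0.840
  β = 0.840: g = -0.0001, g' = -1.167 → β = 0.839
Converged at β = 0.839.
Then V = β·F = 0.8394·77 = 64.6 mol/h and L = F − V = 12.4 mol/h.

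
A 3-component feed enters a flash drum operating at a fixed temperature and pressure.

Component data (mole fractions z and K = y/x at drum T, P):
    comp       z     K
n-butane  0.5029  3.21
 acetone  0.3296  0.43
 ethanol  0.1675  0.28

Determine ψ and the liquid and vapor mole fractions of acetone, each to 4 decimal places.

Rachford–Rice: g(ψ) = Σ zᵢ(Kᵢ−1)/(1+ψ(Kᵢ−1)) = 0.
Check two-phase: ΣzᵢKᵢ = 1.8029 > 1 and Σzᵢ/Kᵢ = 1.5214 > 1, so g(0) = 0.8029 > 0 and g(1) = -0.5214 < 0.
Newton–Raphson from ψ = 0.64:
  ψ = 0.6400: g = -0.05911, g' = -0.9854 → ψ = 0.5800
  ψ = 0.5800: g = -0.00067, g' = -0.9667 → ψ = 0.5793
Converged at ψ = 0.5793.
Compositions from xᵢ = zᵢ/(1+ψ(Kᵢ−1)), yᵢ = Kᵢxᵢ:
  n-butane: x = 0.2205, y = 0.7079
  acetone: x = 0.4921, y = 0.2116
  ethanol: x = 0.2874, y = 0.0805

ψ = 0.5793, x_acetone = 0.4921, y_acetone = 0.2116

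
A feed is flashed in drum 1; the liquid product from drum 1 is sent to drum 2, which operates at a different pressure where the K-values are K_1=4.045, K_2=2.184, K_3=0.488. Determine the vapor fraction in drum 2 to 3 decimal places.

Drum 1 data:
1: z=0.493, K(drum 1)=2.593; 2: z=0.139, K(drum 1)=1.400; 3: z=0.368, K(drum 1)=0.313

Drum 1:
Material balance + equilibrium reduce to Σ zᵢ(Kᵢ−1)/(1+ψ₁(Kᵢ−1)) = 0.
Feasibility: ΣzᵢKᵢ = 1.588, Σzᵢ/Kᵢ = 1.465 — both > 1, two phases present.
Iterate (Newton) starting at ψ₁ = 0.5:
  ψ₁ = 0.500: g = 0.0984, g' = -0.806 → ψ₁ = 0.622
  ψ₁ = 0.622: g = -0.0025, g' = -0.860 → ψ₁ = 0.619
Converged at ψ₁ = 0.619.
Drum-1 compositions:
  1: x = 0.248, y = 0.644
  2: x = 0.111, y = 0.156
  3: x = 0.640, y = 0.200
Drum-2 feed = drum-1 liquid: z₂ = (0.2482, 0.1114, 0.6404).
Drum 2:
Rachford–Rice: g(ψ₂) = Σ zᵢ(Kᵢ−1)/(1+ψ₂(Kᵢ−1)) = 0.
Check two-phase: ΣzᵢKᵢ = 1.560 > 1 and Σzᵢ/Kᵢ = 1.425 > 1, so g(0) = 0.560 > 0 and g(1) = -0.425 < 0.
Newton–Raphson from ψ₂ = 0.42:
  ψ₂ = 0.420: g = 0.0020, g' = -0.785 → ψ₂ = 0.423
Converged at ψ₂ = 0.423.
  1: x = 0.109, y = 0.439
  2: x = 0.074, y = 0.162
  3: x = 0.817, y = 0.399

V/F (drum 2) = 0.423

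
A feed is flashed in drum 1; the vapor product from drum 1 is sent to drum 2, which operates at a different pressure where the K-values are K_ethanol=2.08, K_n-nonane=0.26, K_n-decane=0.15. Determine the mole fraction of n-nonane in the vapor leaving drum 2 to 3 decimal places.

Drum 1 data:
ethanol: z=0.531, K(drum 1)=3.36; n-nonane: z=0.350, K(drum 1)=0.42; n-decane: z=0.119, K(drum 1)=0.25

y_n-nonane (drum 2) = 0.118

Drum 1:
Material balance + equilibrium reduce to Σ zᵢ(Kᵢ−1)/(1+ψ₁(Kᵢ−1)) = 0.
Feasibility: ΣzᵢKᵢ = 1.961, Σzᵢ/Kᵢ = 1.467 — both > 1, two phases present.
Iterate (Newton) starting at ψ₁ = 0.67:
  ψ₁ = 0.670: g = -0.0259, g' = -1.029 → ψ₁ = 0.645
Converged at ψ₁ = 0.645.
Drum-1 compositions:
  ethanol: x = 0.211, y = 0.708
  n-nonane: x = 0.559, y = 0.235
  n-decane: x = 0.230, y = 0.058
Drum-2 feed = drum-1 vapor: z₂ = (0.7076, 0.2348, 0.0576).
Drum 2:
Let ψ₂ = V/F and solve Σ zᵢ(Kᵢ−1)/(1+ψ₂(Kᵢ−1)) = 0.
Check two-phase: ΣzᵢKᵢ = 1.542 > 1 and Σzᵢ/Kᵢ = 1.627 > 1, so g(0) = 0.542 > 0 and g(1) = -0.627 < 0.
Newton iteration, ψ₂⁰ = 0.5:
  ψ₂ = 0.500: g = 0.1353, g' = -0.798 → ψ₂ = 0.670
  ψ₂ = 0.670: g = -0.0145, g' = -1.007 → ψ₂ = 0.655
Converged at ψ₂ = 0.655.
  ethanol: x = 0.414, y = 0.862
  n-nonane: x = 0.456, y = 0.118
  n-decane: x = 0.130, y = 0.019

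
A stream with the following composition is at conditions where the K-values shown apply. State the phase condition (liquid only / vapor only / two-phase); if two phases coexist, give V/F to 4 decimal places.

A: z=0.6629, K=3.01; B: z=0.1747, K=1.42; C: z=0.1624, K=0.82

ΣzᵢKᵢ = 2.3766; Σzᵢ/Kᵢ = 0.5413.
Since Σzᵢ/Kᵢ < 1 the mixture is above its dew point — single vapor phase.

vapor only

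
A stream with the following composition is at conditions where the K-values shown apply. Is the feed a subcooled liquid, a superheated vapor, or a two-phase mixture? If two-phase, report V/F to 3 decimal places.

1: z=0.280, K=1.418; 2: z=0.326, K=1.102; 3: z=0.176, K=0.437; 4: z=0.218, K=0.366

ΣzᵢKᵢ = 0.913; Σzᵢ/Kᵢ = 1.492.
Since ΣzᵢKᵢ < 1 the mixture is below its bubble point — single liquid phase.

subcooled liquid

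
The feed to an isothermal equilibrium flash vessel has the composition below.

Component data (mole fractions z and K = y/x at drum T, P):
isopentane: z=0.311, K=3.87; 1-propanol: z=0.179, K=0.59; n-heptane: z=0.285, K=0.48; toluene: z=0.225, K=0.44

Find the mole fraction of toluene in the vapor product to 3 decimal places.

y_toluene = 0.125

Material balance + equilibrium reduce to Σ zᵢ(Kᵢ−1)/(1+β(Kᵢ−1)) = 0.
Feasibility: ΣzᵢKᵢ = 1.545, Σzᵢ/Kᵢ = 1.489 — both > 1, two phases present.
Newton–Raphson from β = 0.5:
  β = 0.500: g = -0.1010, g' = -0.756 → β = 0.366
  β = 0.366: g = 0.0070, g' = -0.880 → β = 0.374
  β = 0.374: g = 0.0000, g' = -0.869 → β = 0.375
Converged at β = 0.375.
Compositions from xᵢ = zᵢ/(1+β(Kᵢ−1)), yᵢ = Kᵢxᵢ:
  isopentane: x = 0.150, y = 0.580
  1-propanol: x = 0.211, y = 0.125
  n-heptane: x = 0.354, y = 0.170
  toluene: x = 0.285, y = 0.125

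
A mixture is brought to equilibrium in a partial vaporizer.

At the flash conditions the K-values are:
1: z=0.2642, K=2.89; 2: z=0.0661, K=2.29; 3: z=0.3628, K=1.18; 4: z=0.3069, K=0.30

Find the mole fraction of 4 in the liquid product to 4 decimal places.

Let ψ = V/F and solve Σ zᵢ(Kᵢ−1)/(1+ψ(Kᵢ−1)) = 0.
g(0) = ΣzᵢKᵢ − 1 = 0.4351 and g(1) = 1 − Σzᵢ/Kᵢ = -0.4507, so a root lies in (0, 1).
Iterate (Newton) starting at ψ = 0.61:
  ψ = 0.6100: g = -0.03642, g' = -0.7056 → ψ = 0.5584
  ψ = 0.5584: g = -0.00083, g' = -0.6756 → ψ = 0.5572
Converged at ψ = 0.5572.
Compositions from xᵢ = zᵢ/(1+ψ(Kᵢ−1)), yᵢ = Kᵢxᵢ:
  1: x = 0.1287, y = 0.3719
  2: x = 0.0385, y = 0.0881
  3: x = 0.3297, y = 0.3891
  4: x = 0.5031, y = 0.1509

x_4 = 0.5031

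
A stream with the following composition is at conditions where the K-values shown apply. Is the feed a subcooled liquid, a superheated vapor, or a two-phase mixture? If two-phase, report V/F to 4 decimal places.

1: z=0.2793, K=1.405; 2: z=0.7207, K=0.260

ΣzᵢKᵢ = 0.5798; Σzᵢ/Kᵢ = 2.9707.
Since ΣzᵢKᵢ < 1 the mixture is below its bubble point — single liquid phase.

subcooled liquid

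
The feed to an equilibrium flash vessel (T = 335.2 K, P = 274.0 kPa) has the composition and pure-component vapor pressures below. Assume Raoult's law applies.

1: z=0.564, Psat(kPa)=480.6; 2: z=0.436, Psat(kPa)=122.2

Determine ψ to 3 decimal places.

ψ = 0.440

Raoult's law: Kᵢ = Pᵢˢᵃᵗ/P = Pᵢˢᵃᵗ/274.0.
  K_1 = 480.6/274.0 = 1.75401, K_2 = 122.2/274.0 = 0.44599
Material balance + equilibrium reduce to Σ zᵢ(Kᵢ−1)/(1+ψ(Kᵢ−1)) = 0.
Check two-phase: ΣzᵢKᵢ = 1.184 > 1 and Σzᵢ/Kᵢ = 1.299 > 1, so g(0) = 0.184 > 0 and g(1) = -0.299 < 0.
Binary case is linear: z₁(K₁−1)(1+ψ(K₂−1)) + z₂(K₂−1)(1+ψ(K₁−1)) = 0
⇒ ψ = [z₁(K₁−1)+z₂(K₂−1)] / [−(K₁−1)(K₂−1)] = 0.1837/0.4177 = 0.440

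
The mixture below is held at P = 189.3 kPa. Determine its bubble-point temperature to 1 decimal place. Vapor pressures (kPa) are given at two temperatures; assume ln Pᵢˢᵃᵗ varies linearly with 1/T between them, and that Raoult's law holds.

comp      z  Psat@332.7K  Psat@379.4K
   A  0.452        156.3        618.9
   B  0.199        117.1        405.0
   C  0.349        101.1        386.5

Bubble-point temperature: ΣzᵢPᵢˢᵃᵗ(T) = P. Interpolate ln Pᵢˢᵃᵗ = aᵢ + bᵢ/T.
  T = 332.7 K: ΣzᵢPᵢˢᵃᵗ = 129.23 kPa
  T = 379.4 K: ΣzᵢPᵢˢᵃᵗ = 495.23 kPa
  T = 356.0 K: ΣzᵢPᵢˢᵃᵗ = 263.92 kPa
  T = 344.4 K: ΣzᵢPᵢˢᵃᵗ = 187.20 kPa
  T = 350.2 K: ΣzᵢPᵢˢᵃᵗ = 222.90 kPa
  T = 347.3 K: ΣzᵢPᵢˢᵃᵗ = 204.42 kPa
Interpolating between 344.4 K and 347.3 K gives T ≈ 344.8 K.

T = 344.8 K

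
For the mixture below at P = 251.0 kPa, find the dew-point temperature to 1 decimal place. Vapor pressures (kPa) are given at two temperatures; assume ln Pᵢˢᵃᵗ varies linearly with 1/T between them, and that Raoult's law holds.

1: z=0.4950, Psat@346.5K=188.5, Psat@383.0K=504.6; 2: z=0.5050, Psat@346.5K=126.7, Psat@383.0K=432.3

Dew-point temperature: Σzᵢ·P/Pᵢˢᵃᵗ(T) = 1. Interpolate ln Pᵢˢᵃᵗ = aᵢ + bᵢ/T.
  T = 346.5 K: ΣzᵢP/Pᵢˢᵃᵗ = 1.6596
  T = 383.0 K: ΣzᵢP/Pᵢˢᵃᵗ = 0.5394
  T = 364.8 K: ΣzᵢP/Pᵢˢᵃᵗ = 0.9169
  T = 355.6 K: ΣzᵢP/Pᵢˢᵃᵗ = 1.2255
  T = 360.2 K: ΣzᵢP/Pᵢˢᵃᵗ = 1.0579
  T = 362.5 K: ΣzᵢP/Pᵢˢᵃᵗ = 0.9844
Interpolating between 360.2 K and 362.5 K gives T ≈ 362.0 K.

T = 362.0 K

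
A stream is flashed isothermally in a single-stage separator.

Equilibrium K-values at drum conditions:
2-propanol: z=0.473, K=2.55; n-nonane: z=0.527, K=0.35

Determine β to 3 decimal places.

β = 0.388

Rachford–Rice: g(β) = Σ zᵢ(Kᵢ−1)/(1+β(Kᵢ−1)) = 0.
g(0) = ΣzᵢKᵢ − 1 = 0.391 and g(1) = 1 − Σzᵢ/Kᵢ = -0.691, so a root lies in (0, 1).
Binary case is linear: z₁(K₁−1)(1+β(K₂−1)) + z₂(K₂−1)(1+β(K₁−1)) = 0
⇒ β = [z₁(K₁−1)+z₂(K₂−1)] / [−(K₁−1)(K₂−1)] = 0.3906/1.0075 = 0.388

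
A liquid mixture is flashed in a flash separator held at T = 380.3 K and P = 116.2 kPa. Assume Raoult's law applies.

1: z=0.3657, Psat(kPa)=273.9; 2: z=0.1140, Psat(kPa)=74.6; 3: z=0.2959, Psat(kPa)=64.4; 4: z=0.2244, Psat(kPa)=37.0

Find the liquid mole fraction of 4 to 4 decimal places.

x_4 = 0.2680

Raoult's law: Kᵢ = Pᵢˢᵃᵗ/P = Pᵢˢᵃᵗ/116.2.
  K_1 = 273.9/116.2 = 2.357143, K_2 = 74.6/116.2 = 0.641997, K_3 = 64.4/116.2 = 0.554217, K_4 = 37.0/116.2 = 0.318417
Rachford–Rice: g(V/F) = Σ zᵢ(Kᵢ−1)/(1+V/F(Kᵢ−1)) = 0.
Feasibility: ΣzᵢKᵢ = 1.1706, Σzᵢ/Kᵢ = 1.5714 — both > 1, two phases present.
Newton iteration, V/F⁰ = 0.69:
  V/F = 0.6900: g = -0.27714, g' = -0.6996 → V/F = 0.2938
  V/F = 0.2938: g = -0.03384, g' = -0.6034 → V/F = 0.2378
  V/F = 0.2378: g = 0.00055, g' = -0.6245 → V/F = 0.2386
Converged at V/F = 0.2386.
Compositions from xᵢ = zᵢ/(1+V/F(Kᵢ−1)), yᵢ = Kᵢxᵢ:
  1: x = 0.2762, y = 0.6511
  2: x = 0.1246, y = 0.0800
  3: x = 0.3311, y = 0.1835
  4: x = 0.2680, y = 0.0853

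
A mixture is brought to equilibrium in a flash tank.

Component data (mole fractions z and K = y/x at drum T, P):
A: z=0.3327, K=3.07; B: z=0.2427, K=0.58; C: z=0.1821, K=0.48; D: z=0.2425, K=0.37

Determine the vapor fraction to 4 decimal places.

ψ = 0.3095

Newton iteration, ψ⁰ = 0.56:
  ψ = 0.5600: g = -0.18398, g' = -0.7068 → ψ = 0.2997
  ψ = 0.2997: g = 0.00790, g' = -0.8144 → ψ = 0.3094
  ψ = 0.3094: g = 0.00005, g' = -0.8047 → ψ = 0.3095
Converged at ψ = 0.3095.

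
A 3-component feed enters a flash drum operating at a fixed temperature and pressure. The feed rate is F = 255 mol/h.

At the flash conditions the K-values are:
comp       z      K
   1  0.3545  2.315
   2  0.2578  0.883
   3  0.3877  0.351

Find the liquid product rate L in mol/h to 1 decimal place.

L = 182.7 mol/h

Material balance + equilibrium reduce to Σ zᵢ(Kᵢ−1)/(1+ψ(Kᵢ−1)) = 0.
Feasibility: ΣzᵢKᵢ = 1.1844, Σzᵢ/Kᵢ = 1.5496 — both > 1, two phases present.
Newton–Raphson from ψ = 0.44:
  ψ = 0.4400: g = -0.08868, g' = -0.5698 → ψ = 0.2844
  ψ = 0.2844: g = -0.00048, g' = -0.5741 → ψ = 0.2835
Converged at ψ = 0.2835.
Then V = ψ·F = 0.2835·255 = 72.3 mol/h and L = F − V = 182.7 mol/h.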